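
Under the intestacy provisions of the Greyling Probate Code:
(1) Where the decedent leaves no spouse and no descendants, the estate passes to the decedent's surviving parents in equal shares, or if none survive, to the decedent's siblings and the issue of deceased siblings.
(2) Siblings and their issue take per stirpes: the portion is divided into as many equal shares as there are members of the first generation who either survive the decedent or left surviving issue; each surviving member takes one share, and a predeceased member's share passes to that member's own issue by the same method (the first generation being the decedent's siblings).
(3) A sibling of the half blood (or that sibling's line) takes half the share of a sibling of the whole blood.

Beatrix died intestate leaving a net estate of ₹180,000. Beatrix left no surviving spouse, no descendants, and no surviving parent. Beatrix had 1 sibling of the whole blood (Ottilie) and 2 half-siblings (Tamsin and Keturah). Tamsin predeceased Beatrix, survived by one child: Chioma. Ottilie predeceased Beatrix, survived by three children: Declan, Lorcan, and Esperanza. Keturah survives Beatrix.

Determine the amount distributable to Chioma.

Chioma receives ₹45,000.

The entire ₹180,000 passes to the siblings and their issue.
Counting each half-blood sibling's line as half a unit, there are 2 units in ₹180,000, so one unit is ₹90,000. Whole-blood lines (Ottilie) take ₹90,000 each; half-blood lines (Tamsin and Keturah) take ₹45,000 each.
Tamsin's share (₹45,000) passes entirely to Chioma.
Ottilie's share (₹90,000) is divided into 3 shares of ₹30,000: Declan, Lorcan, and Esperanza each take ₹30,000.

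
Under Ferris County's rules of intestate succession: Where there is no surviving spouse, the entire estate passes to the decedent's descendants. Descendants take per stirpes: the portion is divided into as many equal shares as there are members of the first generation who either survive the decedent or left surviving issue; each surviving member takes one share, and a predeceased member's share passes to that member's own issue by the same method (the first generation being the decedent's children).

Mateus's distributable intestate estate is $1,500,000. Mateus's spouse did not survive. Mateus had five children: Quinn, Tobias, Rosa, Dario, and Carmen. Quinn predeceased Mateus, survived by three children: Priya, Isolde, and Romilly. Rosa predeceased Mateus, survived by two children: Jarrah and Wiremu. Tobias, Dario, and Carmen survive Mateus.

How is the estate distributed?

The entire $1,500,000 passes to the descendants.
That amount ($1,500,000) is divided into 5 shares of $300,000: Tobias, Dario, and Carmen each take $300,000; Quinn's $300,000 share passes to Quinn's issue; Rosa's $300,000 share passes to Rosa's issue.
Quinn's share ($300,000) is divided into 3 shares of $100,000: Priya, Isolde, and Romilly each take $100,000.
Rosa's share ($300,000) is divided into 2 shares of $150,000: Jarrah and Wiremu each take $150,000.

Priya: $100,000; Isolde: $100,000; Romilly: $100,000; Tobias: $300,000; Jarrah: $150,000; Wiremu: $150,000; Dario: $300,000; Carmen: $300,000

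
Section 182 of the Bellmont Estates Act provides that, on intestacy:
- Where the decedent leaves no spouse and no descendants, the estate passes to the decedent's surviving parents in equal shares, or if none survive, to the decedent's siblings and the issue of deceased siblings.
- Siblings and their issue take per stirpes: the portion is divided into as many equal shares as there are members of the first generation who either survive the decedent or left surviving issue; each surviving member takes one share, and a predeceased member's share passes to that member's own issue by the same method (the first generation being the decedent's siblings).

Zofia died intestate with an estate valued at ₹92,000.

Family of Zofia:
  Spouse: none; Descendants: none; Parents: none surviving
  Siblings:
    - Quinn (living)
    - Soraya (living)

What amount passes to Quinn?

The entire ₹92,000 passes to the siblings and their issue.
That amount (₹92,000) is divided into 2 shares of ₹46,000: Quinn and Soraya each take ₹46,000.

Quinn receives ₹46,000.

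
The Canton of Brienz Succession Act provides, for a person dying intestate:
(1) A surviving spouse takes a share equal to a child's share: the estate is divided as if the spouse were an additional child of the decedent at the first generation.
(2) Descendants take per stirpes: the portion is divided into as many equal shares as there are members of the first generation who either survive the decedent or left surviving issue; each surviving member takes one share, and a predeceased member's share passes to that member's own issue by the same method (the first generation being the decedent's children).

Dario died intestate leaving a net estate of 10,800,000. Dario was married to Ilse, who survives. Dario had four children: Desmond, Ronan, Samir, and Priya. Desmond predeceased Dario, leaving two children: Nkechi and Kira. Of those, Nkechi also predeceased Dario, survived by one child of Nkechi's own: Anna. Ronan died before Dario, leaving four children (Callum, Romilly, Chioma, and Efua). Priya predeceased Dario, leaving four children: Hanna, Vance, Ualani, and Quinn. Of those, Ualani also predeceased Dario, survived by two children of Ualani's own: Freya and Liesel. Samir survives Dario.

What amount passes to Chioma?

The spouse counts as an additional share at the children's level, so there are 5 primary shares of 2,160,000. Ilse takes one such share (2,160,000).
The children's combined portion (8,640,000) is divided into 4 shares of 2,160,000: Samir takes 2,160,000; Desmond's 2,160,000 share passes to Desmond's issue; Ronan's 2,160,000 share passes to Ronan's issue; Priya's 2,160,000 share passes to Priya's issue.
Desmond's share (2,160,000) is divided into 2 shares of 1,080,000: Kira takes 1,080,000; Nkechi's 1,080,000 share passes to Nkechi's issue.
Nkechi's share (1,080,000) passes entirely to Anna.
Ronan's share (2,160,000) is divided into 4 shares of 540,000: Callum, Romilly, Chioma, and Efua each take 540,000.
Priya's share (2,160,000) is divided into 4 shares of 540,000: Hanna, Vance, and Quinn each take 540,000; Ualani's 540,000 share passes to Ualani's issue.
Ualani's share (540,000) is divided into 2 shares of 270,000: Freya and Liesel each take 270,000.

Chioma receives 540,000.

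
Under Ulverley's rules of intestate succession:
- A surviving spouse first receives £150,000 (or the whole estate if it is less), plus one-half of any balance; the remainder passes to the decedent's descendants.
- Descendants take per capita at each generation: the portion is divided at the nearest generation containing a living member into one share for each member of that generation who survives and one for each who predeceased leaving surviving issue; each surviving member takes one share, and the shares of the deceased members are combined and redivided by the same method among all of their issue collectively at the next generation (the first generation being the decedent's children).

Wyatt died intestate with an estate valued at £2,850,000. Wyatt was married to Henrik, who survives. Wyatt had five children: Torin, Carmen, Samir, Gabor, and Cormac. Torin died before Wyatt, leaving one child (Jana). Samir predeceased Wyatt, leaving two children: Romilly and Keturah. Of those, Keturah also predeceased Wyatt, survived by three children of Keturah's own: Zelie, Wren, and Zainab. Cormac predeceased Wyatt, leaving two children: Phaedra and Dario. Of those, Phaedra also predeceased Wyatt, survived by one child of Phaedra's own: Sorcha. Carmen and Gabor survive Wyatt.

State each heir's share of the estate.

Henrik first takes £150,000, leaving a balance of £2,700,000. Henrik then takes one-half of the balance (£1,350,000), for a total of £1,500,000. The remaining £1,350,000 passes to the descendants.
The descendants' portion (£1,350,000) is divided at the children's generation into 5 shares of £270,000. Carmen and Gabor each take £270,000. The 3 shares of the deceased (Torin, Samir, and Cormac) are combined into a pool of £810,000.
That pool (£810,000) is divided at the grandchildren's generation into 5 shares of £162,000. Jana, Romilly, and Dario each take £162,000. The 2 shares of the deceased (Keturah and Phaedra) are combined into a pool of £324,000.
That pool (£324,000) is divided at the great-grandchildren's generation equally among Zelie, Wren, Zainab, and Sorcha: £81,000 each.

Henrik: £1,500,000; Jana: £162,000; Carmen: £270,000; Romilly: £162,000; Zelie: £81,000; Wren: £81,000; Zainab: £81,000; Gabor: £270,000; Sorcha: £81,000; Dario: £162,000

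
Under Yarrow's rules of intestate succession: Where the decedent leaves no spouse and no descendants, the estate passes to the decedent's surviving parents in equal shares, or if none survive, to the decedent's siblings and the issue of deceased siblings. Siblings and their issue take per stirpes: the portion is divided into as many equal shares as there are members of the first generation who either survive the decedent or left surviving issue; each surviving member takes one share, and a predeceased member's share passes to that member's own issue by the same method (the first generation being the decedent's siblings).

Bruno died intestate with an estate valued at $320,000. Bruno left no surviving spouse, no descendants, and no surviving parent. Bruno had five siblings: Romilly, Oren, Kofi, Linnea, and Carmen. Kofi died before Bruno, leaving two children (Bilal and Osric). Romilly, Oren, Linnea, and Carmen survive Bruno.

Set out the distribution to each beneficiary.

The entire $320,000 passes to the siblings and their issue.
That amount ($320,000) is divided into 5 shares of $64,000: Romilly, Oren, Linnea, and Carmen each take $64,000; Kofi's $64,000 share passes to Kofi's issue.
Kofi's share ($64,000) is divided into 2 shares of $32,000: Bilal and Osric each take $32,000.

Romilly: $64,000; Oren: $64,000; Bilal: $32,000; Osric: $32,000; Linnea: $64,000; Carmen: $64,000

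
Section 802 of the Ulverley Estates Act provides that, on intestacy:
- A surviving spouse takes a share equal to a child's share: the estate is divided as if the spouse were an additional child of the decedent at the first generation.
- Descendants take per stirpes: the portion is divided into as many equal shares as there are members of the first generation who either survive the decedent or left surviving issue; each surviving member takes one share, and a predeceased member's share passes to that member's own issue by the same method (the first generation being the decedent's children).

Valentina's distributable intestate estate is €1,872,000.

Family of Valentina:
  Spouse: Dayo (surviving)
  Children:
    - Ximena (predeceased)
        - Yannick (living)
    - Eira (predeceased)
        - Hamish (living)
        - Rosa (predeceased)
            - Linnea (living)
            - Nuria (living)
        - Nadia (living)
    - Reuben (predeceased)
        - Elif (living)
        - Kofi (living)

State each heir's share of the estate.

The spouse counts as an additional share at the children's level, so there are 4 primary shares of €468,000. Dayo takes one such share (€468,000).
The children's combined portion (€1,404,000) is divided into 3 shares of €468,000: Ximena's €468,000 share passes to Ximena's issue; Eira's €468,000 share passes to Eira's issue; Reuben's €468,000 share passes to Reuben's issue.
Ximena's share (€468,000) passes entirely to Yannick.
Eira's share (€468,000) is divided into 3 shares of €156,000: Hamish and Nadia each take €156,000; Rosa's €156,000 share passes to Rosa's issue.
Rosa's share (€156,000) is divided into 2 shares of €78,000: Linnea and Nuria each take €78,000.
Reuben's share (€468,000) is divided into 2 shares of €234,000: Elif and Kofi each take €234,000.

Dayo: €468,000; Yannick: €468,000; Hamish: €156,000; Linnea: €78,000; Nuria: €78,000; Nadia: €156,000; Elif: €234,000; Kofi: €234,000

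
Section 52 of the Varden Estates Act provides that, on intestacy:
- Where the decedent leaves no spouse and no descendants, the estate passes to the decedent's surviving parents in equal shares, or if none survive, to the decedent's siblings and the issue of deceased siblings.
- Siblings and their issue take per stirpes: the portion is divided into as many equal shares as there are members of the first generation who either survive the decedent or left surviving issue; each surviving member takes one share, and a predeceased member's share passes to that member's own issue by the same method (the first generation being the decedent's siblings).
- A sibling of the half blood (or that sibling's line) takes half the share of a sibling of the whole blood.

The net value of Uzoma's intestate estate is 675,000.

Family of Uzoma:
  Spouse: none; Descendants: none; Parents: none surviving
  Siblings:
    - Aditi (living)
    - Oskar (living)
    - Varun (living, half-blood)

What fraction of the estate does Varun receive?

Varun receives 1/5 of the estate.

The entire 675,000 passes to the siblings and their issue.
Counting each half-blood sibling's line as half a unit, there are 5/2 units in 675,000, so one unit is 270,000. Whole-blood lines (Aditi and Oskar) take 270,000 each; half-blood lines (Varun) take 135,000 each.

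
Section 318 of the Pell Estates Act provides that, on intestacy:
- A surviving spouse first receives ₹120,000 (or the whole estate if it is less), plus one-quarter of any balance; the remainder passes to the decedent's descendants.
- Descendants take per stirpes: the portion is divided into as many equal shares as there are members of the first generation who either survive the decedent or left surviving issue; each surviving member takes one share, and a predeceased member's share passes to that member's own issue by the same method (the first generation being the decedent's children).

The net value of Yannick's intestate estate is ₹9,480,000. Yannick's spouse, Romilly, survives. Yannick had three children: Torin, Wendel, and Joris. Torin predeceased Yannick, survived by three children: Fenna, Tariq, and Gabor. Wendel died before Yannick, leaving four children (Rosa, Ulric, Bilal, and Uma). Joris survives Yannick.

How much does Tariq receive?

Romilly first takes ₹120,000, leaving a balance of ₹9,360,000. Romilly then takes one-quarter of the balance (₹2,340,000), for a total of ₹2,460,000. The remaining ₹7,020,000 passes to the descendants.
The descendants' portion (₹7,020,000) is divided into 3 shares of ₹2,340,000: Joris takes ₹2,340,000; Torin's ₹2,340,000 share passes to Torin's issue; Wendel's ₹2,340,000 share passes to Wendel's issue.
Torin's share (₹2,340,000) is divided into 3 shares of ₹780,000: Fenna, Tariq, and Gabor each take ₹780,000.
Wendel's share (₹2,340,000) is divided into 4 shares of ₹585,000: Rosa, Ulric, Bilal, and Uma each take ₹585,000.

Tariq receives ₹780,000.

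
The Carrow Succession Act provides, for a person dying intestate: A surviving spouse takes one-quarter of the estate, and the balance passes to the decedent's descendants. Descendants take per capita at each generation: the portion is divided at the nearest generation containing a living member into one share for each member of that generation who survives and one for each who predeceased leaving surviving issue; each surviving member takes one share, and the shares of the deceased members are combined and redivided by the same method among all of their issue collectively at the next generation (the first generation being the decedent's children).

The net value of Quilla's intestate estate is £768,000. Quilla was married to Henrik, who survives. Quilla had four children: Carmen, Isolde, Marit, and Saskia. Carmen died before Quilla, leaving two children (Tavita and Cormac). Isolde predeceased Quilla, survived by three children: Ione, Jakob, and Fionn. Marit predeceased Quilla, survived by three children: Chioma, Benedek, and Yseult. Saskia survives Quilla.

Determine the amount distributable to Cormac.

Henrik takes one-quarter of £768,000 = £192,000. The remaining £576,000 passes to the descendants.
The descendants' portion (£576,000) is divided at the children's generation into 4 shares of £144,000. Saskia takes £144,000. The 3 shares of the deceased (Carmen, Isolde, and Marit) are combined into a pool of £432,000.
That pool (£432,000) is divided at the grandchildren's generation equally among Tavita, Cormac, Ione, Jakob, Fionn, Chioma, Benedek, and Yseult: £54,000 each.

Cormac receives £54,000.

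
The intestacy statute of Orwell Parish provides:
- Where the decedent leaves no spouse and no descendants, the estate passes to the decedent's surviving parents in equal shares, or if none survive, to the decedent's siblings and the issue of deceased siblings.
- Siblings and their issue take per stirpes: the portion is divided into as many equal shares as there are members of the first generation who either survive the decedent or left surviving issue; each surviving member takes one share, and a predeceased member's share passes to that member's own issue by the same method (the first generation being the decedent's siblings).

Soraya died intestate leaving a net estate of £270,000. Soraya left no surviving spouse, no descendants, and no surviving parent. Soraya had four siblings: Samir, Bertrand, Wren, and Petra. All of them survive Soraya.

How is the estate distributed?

Samir: £67,500; Bertrand: £67,500; Wren: £67,500; Petra: £67,500

The entire £270,000 passes to the siblings and their issue.
That amount (£270,000) is divided into 4 shares of £67,500: Samir, Bertrand, Wren, and Petra each take £67,500.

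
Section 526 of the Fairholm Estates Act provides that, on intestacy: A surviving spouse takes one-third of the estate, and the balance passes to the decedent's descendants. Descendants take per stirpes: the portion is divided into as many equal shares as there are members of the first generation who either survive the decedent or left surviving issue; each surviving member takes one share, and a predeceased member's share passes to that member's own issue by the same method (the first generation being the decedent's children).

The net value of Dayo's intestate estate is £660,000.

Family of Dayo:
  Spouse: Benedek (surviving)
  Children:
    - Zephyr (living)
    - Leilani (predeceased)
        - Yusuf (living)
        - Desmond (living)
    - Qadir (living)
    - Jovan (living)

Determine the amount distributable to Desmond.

Benedek takes one-third of £660,000 = £220,000. The remaining £440,000 passes to the descendants.
The descendants' portion (£440,000) is divided into 4 shares of £110,000: Zephyr, Qadir, and Jovan each take £110,000; Leilani's £110,000 share passes to Leilani's issue.
Leilani's share (£110,000) is divided into 2 shares of £55,000: Yusuf and Desmond each take £55,000.

Desmond receives £55,000.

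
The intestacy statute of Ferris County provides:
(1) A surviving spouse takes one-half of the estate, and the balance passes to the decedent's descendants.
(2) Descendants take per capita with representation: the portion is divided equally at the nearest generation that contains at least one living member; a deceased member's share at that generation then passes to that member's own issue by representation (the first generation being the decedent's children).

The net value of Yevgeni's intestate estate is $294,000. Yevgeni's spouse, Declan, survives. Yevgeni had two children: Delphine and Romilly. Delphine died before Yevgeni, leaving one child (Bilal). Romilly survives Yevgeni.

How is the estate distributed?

Declan takes one-half of $294,000 = $147,000. The remaining $147,000 passes to the descendants.
The descendants' portion ($147,000) is divided into 2 shares of $73,500: Romilly takes $73,500; Delphine's $73,500 share passes to Delphine's issue.
Delphine's share ($73,500) passes entirely to Bilal.

Declan: $147,000; Bilal: $73,500; Romilly: $73,500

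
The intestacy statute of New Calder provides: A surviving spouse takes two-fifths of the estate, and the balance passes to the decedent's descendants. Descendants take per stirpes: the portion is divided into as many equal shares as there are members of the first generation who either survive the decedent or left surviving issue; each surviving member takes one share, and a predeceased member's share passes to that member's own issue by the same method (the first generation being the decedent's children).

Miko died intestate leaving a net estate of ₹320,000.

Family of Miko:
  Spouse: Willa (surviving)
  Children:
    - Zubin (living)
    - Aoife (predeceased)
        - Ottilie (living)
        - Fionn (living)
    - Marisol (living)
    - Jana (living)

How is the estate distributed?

Willa: ₹128,000; Zubin: ₹48,000; Ottilie: ₹24,000; Fionn: ₹24,000; Marisol: ₹48,000; Jana: ₹48,000

Willa takes two-fifths of ₹320,000 = ₹128,000. The remaining ₹192,000 passes to the descendants.
The descendants' portion (₹192,000) is divided into 4 shares of ₹48,000: Zubin, Marisol, and Jana each take ₹48,000; Aoife's ₹48,000 share passes to Aoife's issue.
Aoife's share (₹48,000) is divided into 2 shares of ₹24,000: Ottilie and Fionn each take ₹24,000.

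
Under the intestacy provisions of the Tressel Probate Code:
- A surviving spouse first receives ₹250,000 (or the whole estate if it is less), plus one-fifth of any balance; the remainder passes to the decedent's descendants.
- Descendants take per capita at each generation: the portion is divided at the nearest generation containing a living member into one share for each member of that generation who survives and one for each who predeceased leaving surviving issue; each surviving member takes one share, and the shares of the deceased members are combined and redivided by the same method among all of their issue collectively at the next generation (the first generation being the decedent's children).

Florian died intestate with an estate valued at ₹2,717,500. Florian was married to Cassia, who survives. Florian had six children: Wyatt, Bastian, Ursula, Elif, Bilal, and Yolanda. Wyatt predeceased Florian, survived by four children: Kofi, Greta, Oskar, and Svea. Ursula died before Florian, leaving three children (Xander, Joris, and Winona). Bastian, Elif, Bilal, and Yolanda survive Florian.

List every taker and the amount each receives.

Cassia: ₹743,500; Kofi: ₹94,000; Greta: ₹94,000; Oskar: ₹94,000; Svea: ₹94,000; Bastian: ₹329,000; Xander: ₹94,000; Joris: ₹94,000; Winona: ₹94,000; Elif: ₹329,000; Bilal: ₹329,000; Yolanda: ₹329,000

Cassia first takes ₹250,000, leaving a balance of ₹2,467,500. Cassia then takes one-fifth of the balance (₹493,500), for a total of ₹743,500. The remaining ₹1,974,000 passes to the descendants.
The descendants' portion (₹1,974,000) is divided at the children's generation into 6 shares of ₹329,000. Bastian, Elif, Bilal, and Yolanda each take ₹329,000. The 2 shares of the deceased (Wyatt and Ursula) are combined into a pool of ₹658,000.
That pool (₹658,000) is divided at the grandchildren's generation equally among Kofi, Greta, Oskar, Svea, Xander, Joris, and Winona: ₹94,000 each.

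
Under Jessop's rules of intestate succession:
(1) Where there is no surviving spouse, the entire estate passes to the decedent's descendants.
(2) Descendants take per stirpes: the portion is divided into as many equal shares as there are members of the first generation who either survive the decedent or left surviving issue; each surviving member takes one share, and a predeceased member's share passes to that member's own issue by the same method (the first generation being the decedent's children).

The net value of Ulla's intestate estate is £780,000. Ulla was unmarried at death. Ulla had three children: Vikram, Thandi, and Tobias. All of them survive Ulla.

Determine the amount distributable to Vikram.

The entire £780,000 passes to the descendants.
That amount (£780,000) is divided into 3 shares of £260,000: Vikram, Thandi, and Tobias each take £260,000.

Vikram receives £260,000.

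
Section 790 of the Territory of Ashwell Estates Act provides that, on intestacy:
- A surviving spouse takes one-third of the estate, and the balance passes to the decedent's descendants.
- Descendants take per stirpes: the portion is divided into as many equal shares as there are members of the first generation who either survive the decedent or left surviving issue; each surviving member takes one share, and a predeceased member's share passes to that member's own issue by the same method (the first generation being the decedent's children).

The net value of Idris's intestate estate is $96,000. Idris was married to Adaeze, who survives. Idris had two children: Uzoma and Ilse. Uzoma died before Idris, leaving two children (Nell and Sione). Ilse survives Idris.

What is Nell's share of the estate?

Nell receives $16,000.

Adaeze takes one-third of $96,000 = $32,000. The remaining $64,000 passes to the descendants.
The descendants' portion ($64,000) is divided into 2 shares of $32,000: Ilse takes $32,000; Uzoma's $32,000 share passes to Uzoma's issue.
Uzoma's share ($32,000) is divided into 2 shares of $16,000: Nell and Sione each take $16,000.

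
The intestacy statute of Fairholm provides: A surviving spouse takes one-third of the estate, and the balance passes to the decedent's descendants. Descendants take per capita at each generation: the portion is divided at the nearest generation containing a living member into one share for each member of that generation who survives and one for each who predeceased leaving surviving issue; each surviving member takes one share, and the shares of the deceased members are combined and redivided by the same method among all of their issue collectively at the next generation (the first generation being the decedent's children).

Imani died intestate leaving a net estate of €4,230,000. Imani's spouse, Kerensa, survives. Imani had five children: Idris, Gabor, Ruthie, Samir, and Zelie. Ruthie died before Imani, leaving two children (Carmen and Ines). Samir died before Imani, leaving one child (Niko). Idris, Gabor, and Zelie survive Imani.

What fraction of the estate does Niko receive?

Kerensa takes one-third of €4,230,000 = €1,410,000. The remaining €2,820,000 passes to the descendants.
The descendants' portion (€2,820,000) is divided at the children's generation into 5 shares of €564,000. Idris, Gabor, and Zelie each take €564,000. The 2 shares of the deceased (Ruthie and Samir) are combined into a pool of €1,128,000.
That pool (€1,128,000) is divided at the grandchildren's generation equally among Carmen, Ines, and Niko: €376,000 each.

Niko receives 4/45 of the estate.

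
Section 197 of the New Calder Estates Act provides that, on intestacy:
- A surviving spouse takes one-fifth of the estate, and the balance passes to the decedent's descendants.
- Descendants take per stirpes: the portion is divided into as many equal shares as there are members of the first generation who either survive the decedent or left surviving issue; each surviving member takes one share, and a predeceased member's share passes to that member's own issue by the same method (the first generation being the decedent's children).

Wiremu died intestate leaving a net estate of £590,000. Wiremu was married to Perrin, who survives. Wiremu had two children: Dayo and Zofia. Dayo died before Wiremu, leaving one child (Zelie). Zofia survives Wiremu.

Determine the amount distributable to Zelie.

Zelie receives £236,000.

Perrin takes one-fifth of £590,000 = £118,000. The remaining £472,000 passes to the descendants.
The descendants' portion (£472,000) is divided into 2 shares of £236,000: Zofia takes £236,000; Dayo's £236,000 share passes to Dayo's issue.
Dayo's share (£236,000) passes entirely to Zelie.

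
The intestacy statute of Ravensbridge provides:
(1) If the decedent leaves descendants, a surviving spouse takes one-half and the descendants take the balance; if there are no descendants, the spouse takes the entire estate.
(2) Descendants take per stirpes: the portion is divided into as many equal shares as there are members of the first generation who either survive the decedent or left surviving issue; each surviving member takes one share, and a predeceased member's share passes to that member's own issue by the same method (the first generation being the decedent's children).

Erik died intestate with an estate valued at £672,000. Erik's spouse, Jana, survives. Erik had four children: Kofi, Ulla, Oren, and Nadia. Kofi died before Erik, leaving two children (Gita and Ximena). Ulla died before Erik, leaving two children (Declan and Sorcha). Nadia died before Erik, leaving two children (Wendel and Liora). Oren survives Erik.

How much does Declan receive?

Declan receives £42,000.

Jana takes one-half of £672,000 = £336,000. The remaining £336,000 passes to the descendants.
The descendants' portion (£336,000) is divided into 4 shares of £84,000: Oren takes £84,000; Kofi's £84,000 share passes to Kofi's issue; Ulla's £84,000 share passes to Ulla's issue; Nadia's £84,000 share passes to Nadia's issue.
Kofi's share (£84,000) is divided into 2 shares of £42,000: Gita and Ximena each take £42,000.
Ulla's share (£84,000) is divided into 2 shares of £42,000: Declan and Sorcha each take £42,000.
Nadia's share (£84,000) is divided into 2 shares of £42,000: Wendel and Liora each take £42,000.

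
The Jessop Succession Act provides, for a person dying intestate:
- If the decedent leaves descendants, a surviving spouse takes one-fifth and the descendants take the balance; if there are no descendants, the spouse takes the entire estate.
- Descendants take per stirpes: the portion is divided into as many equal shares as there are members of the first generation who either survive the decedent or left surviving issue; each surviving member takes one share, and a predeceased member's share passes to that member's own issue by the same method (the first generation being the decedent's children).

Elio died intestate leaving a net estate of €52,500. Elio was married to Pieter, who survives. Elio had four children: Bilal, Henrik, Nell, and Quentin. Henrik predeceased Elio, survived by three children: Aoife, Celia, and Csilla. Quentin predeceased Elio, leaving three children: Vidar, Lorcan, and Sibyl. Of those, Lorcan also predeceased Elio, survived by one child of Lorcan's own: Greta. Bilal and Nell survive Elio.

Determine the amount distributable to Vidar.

Pieter takes one-fifth of €52,500 = €10,500. The remaining €42,000 passes to the descendants.
The descendants' portion (€42,000) is divided into 4 shares of €10,500: Bilal and Nell each take €10,500; Henrik's €10,500 share passes to Henrik's issue; Quentin's €10,500 share passes to Quentin's issue.
Henrik's share (€10,500) is divided into 3 shares of €3,500: Aoife, Celia, and Csilla each take €3,500.
Quentin's share (€10,500) is divided into 3 shares of €3,500: Vidar and Sibyl each take €3,500; Lorcan's €3,500 share passes to Lorcan's issue.
Lorcan's share (€3,500) passes entirely to Greta.

Vidar receives €3,500.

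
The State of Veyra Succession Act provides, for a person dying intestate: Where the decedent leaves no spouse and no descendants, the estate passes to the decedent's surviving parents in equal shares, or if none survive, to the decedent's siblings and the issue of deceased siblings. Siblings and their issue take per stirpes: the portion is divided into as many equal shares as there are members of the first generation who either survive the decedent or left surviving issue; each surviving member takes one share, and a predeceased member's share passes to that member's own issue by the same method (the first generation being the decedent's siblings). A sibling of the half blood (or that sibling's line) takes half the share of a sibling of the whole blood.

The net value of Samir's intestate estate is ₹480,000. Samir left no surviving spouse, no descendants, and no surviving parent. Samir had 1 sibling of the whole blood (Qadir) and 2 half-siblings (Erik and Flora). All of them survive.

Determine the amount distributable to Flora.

The entire ₹480,000 passes to the siblings and their issue.
Counting each half-blood sibling's line as half a unit, there are 2 units in ₹480,000, so one unit is ₹240,000. Whole-blood lines (Qadir) take ₹240,000 each; half-blood lines (Erik and Flora) take ₹120,000 each.

Flora receives ₹120,000.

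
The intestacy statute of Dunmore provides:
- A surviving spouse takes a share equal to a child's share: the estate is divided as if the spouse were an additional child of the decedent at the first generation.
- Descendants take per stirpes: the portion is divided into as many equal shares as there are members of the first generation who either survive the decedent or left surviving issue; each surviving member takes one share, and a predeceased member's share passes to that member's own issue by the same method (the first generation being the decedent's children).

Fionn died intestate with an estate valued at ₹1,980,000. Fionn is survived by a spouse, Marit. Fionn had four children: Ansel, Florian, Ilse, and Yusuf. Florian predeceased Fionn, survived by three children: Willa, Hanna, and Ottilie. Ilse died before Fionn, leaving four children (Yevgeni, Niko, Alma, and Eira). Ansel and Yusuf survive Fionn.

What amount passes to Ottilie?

Ottilie receives ₹132,000.

The spouse counts as an additional share at the children's level, so there are 5 primary shares of ₹396,000. Marit takes one such share (₹396,000).
The children's combined portion (₹1,584,000) is divided into 4 shares of ₹396,000: Ansel and Yusuf each take ₹396,000; Florian's ₹396,000 share passes to Florian's issue; Ilse's ₹396,000 share passes to Ilse's issue.
Florian's share (₹396,000) is divided into 3 shares of ₹132,000: Willa, Hanna, and Ottilie each take ₹132,000.
Ilse's share (₹396,000) is divided into 4 shares of ₹99,000: Yevgeni, Niko, Alma, and Eira each take ₹99,000.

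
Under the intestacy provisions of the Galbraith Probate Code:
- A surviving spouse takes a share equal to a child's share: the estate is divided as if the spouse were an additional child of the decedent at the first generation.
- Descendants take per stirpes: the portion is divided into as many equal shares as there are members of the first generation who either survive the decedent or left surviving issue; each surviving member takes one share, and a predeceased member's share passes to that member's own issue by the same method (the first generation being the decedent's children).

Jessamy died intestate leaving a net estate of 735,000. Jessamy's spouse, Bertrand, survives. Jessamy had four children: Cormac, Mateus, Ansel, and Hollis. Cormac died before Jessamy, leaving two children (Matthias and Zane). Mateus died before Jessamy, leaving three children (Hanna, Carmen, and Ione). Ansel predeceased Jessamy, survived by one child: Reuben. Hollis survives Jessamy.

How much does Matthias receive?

The spouse counts as an additional share at the children's level, so there are 5 primary shares of 147,000. Bertrand takes one such share (147,000).
The children's combined portion (588,000) is divided into 4 shares of 147,000: Hollis takes 147,000; Cormac's 147,000 share passes to Cormac's issue; Mateus's 147,000 share passes to Mateus's issue; Ansel's 147,000 share passes to Ansel's issue.
Cormac's share (147,000) is divided into 2 shares of 73,500: Matthias and Zane each take 73,500.
Mateus's share (147,000) is divided into 3 shares of 49,000: Hanna, Carmen, and Ione each take 49,000.
Ansel's share (147,000) passes entirely to Reuben.

Matthias receives 73,500.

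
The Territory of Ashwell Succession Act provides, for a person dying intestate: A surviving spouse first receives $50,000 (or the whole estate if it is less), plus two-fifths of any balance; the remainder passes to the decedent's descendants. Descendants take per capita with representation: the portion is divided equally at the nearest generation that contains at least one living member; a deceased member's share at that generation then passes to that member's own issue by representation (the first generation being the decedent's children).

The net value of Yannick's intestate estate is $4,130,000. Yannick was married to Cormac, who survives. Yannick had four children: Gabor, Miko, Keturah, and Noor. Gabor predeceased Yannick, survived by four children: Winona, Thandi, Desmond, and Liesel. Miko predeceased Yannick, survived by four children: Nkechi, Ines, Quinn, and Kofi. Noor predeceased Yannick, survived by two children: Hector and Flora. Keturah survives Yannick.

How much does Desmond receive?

Desmond receives $153,000.

Cormac first takes $50,000, leaving a balance of $4,080,000. Cormac then takes two-fifths of the balance ($1,632,000), for a total of $1,682,000. The remaining $2,448,000 passes to the descendants.
The descendants' portion ($2,448,000) is divided into 4 shares of $612,000: Keturah takes $612,000; Gabor's $612,000 share passes to Gabor's issue; Miko's $612,000 share passes to Miko's issue; Noor's $612,000 share passes to Noor's issue.
Gabor's share ($612,000) is divided into 4 shares of $153,000: Winona, Thandi, Desmond, and Liesel each take $153,000.
Miko's share ($612,000) is divided into 4 shares of $153,000: Nkechi, Ines, Quinn, and Kofi each take $153,000.
Noor's share ($612,000) is divided into 2 shares of $306,000: Hector and Flora each take $306,000.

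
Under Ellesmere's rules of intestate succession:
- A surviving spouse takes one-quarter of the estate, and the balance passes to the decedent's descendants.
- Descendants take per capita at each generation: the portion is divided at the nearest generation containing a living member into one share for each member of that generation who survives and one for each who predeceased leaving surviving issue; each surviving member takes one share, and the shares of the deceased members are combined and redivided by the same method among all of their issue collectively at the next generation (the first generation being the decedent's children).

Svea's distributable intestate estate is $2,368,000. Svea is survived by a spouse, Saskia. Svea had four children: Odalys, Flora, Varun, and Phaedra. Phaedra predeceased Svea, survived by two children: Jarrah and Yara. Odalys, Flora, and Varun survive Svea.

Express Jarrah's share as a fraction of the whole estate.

Jarrah receives 3/32 of the estate.

Saskia takes one-quarter of $2,368,000 = $592,000. The remaining $1,776,000 passes to the descendants.
The descendants' portion ($1,776,000) is divided at the children's generation into 4 shares of $444,000. Odalys, Flora, and Varun each take $444,000. The remaining share for the deceased Phaedra ($444,000) is carried to the next generation.
That pool ($444,000) is divided at the grandchildren's generation equally among Jarrah and Yara: $222,000 each.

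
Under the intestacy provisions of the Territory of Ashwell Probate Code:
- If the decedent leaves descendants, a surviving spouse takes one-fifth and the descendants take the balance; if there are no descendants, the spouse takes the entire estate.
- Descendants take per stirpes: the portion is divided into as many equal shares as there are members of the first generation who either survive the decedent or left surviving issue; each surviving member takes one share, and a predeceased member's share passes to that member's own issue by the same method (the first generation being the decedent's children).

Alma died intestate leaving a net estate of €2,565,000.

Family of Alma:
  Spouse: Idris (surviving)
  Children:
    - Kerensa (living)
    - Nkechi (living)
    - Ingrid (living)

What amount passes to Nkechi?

Nkechi receives €684,000.

Idris takes one-fifth of €2,565,000 = €513,000. The remaining €2,052,000 passes to the descendants.
The descendants' portion (€2,052,000) is divided into 3 shares of €684,000: Kerensa, Nkechi, and Ingrid each take €684,000.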